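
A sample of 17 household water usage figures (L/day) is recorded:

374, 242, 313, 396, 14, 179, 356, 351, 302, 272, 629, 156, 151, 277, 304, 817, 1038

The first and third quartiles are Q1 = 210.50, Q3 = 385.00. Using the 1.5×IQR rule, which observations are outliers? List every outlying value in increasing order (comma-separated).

IQR = Q3 − Q1 = 385.00 − 210.50 = 174.50.
Lower fence = Q1 − 1.5·IQR = 210.50 − 261.75 = -51.25.
Upper fence = Q3 + 1.5·IQR = 385.00 + 261.75 = 646.75.
817 > 646.75 → outlier.
1038 > 646.75 → outlier.
All remaining values lie within [-51.25, 646.75].

817, 1038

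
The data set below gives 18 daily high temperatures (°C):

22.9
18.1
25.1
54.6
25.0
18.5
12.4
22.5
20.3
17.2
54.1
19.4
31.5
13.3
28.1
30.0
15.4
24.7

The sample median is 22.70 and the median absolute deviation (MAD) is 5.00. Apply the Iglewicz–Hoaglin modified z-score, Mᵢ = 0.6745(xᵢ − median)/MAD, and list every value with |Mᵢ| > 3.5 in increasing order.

|Mᵢ| > 3.5 ⇔ |xᵢ − 22.70| > 3.5·5.00/0.6745 = 25.95.
So outliers lie outside [-3.25, 48.65].
54.1: M = 4.24 → outlier.
54.6: M = 4.30 → outlier.

54.1, 54.6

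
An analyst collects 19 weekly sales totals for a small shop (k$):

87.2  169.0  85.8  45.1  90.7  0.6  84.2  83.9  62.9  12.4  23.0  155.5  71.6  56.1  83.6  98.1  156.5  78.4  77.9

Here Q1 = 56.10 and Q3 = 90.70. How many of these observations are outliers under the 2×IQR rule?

1

IQR = 34.60; fences at 56.10 − 69.20 = -13.10 and 90.70 + 69.20 = 159.90.
Outside the cutoffs: 169.0.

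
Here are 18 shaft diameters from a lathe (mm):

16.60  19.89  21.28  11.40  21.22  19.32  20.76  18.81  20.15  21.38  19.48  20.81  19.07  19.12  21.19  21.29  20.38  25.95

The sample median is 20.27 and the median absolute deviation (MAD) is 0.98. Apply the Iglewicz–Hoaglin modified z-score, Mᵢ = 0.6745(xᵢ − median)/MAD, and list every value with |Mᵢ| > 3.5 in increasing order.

11.40, 25.95

|Mᵢ| > 3.5 ⇔ |xᵢ − 20.27| > 3.5·0.98/0.6745 = 5.09.
So outliers lie outside [15.18, 25.36].
11.40: M = -6.10 → outlier.
25.95: M = 3.91 → outlier.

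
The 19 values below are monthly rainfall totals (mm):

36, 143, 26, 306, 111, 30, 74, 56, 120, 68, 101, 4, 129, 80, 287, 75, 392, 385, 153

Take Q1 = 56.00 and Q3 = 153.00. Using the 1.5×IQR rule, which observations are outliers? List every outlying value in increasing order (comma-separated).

306, 385, 392

IQR = Q3 − Q1 = 153.00 − 56.00 = 97.00.
Lower fence = Q1 − 1.5·IQR = 56.00 − 145.50 = -89.50.
Upper fence = Q3 + 1.5·IQR = 153.00 + 145.50 = 298.50.
306 > 298.50 → outlier.
385 > 298.50 → outlier.
392 > 298.50 → outlier.
All remaining values lie within [-89.50, 298.50].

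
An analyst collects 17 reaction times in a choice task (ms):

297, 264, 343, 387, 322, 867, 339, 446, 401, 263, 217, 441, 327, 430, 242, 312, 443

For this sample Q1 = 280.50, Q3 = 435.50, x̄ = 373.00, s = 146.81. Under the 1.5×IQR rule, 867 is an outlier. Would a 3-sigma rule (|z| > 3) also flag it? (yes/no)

yes

z = (867 − 373.00) / 146.81 = 3.36.
|z| = 3.36 > 3.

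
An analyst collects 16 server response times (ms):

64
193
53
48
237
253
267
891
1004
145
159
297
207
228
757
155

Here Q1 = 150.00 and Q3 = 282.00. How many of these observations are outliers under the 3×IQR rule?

3

IQR = 132.00; fences at 150.00 − 396.00 = -246.00 and 282.00 + 396.00 = 678.00.
Outside the cutoffs: 757, 891, 1004.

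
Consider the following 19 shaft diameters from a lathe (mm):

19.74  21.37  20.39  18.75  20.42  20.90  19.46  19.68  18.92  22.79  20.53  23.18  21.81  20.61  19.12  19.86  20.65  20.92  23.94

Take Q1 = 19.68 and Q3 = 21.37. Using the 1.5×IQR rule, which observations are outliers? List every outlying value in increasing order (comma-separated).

23.94

IQR = Q3 − Q1 = 21.37 − 19.68 = 1.69.
Lower fence = Q1 − 1.5·IQR = 19.68 − 2.535 = 17.145.
Upper fence = Q3 + 1.5·IQR = 21.37 + 2.535 = 23.905.
23.94 > 23.905 → outlier.
All remaining values lie within [17.145, 23.905].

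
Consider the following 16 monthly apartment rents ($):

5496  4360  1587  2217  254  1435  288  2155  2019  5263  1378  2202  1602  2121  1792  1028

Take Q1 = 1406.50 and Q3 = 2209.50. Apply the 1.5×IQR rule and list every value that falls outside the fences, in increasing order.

4360, 5263, 5496

IQR = Q3 − Q1 = 2209.50 − 1406.50 = 803.00.
Lower fence = Q1 − 1.5·IQR = 1406.50 − 1204.50 = 202.00.
Upper fence = Q3 + 1.5·IQR = 2209.50 + 1204.50 = 3414.00.
4360 > 3414.00 → outlier.
5263 > 3414.00 → outlier.
5496 > 3414.00 → outlier.
All remaining values lie within [202.00, 3414.00].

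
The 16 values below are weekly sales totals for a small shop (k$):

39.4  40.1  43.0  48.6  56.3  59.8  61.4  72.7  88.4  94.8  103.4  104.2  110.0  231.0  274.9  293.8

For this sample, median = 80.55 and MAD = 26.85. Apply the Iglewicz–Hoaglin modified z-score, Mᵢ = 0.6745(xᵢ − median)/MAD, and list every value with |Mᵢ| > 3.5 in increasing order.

|Mᵢ| > 3.5 ⇔ |xᵢ − 80.55| > 3.5·26.85/0.6745 = 139.33.
So outliers lie outside [-58.78, 219.88].
231.0: M = 3.78 → outlier.
274.9: M = 4.88 → outlier.
293.8: M = 5.36 → outlier.

231.0, 274.9, 293.8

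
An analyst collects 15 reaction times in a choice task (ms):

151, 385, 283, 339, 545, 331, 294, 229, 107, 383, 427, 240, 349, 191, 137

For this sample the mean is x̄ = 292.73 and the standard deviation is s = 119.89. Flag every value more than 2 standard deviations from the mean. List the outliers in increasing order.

Cutoffs at x̄ ± 2s: 292.73 ± 2·119.89 = [52.95, 532.51].
545: z = 2.10, |z| > 2 → outlier.
Every other value lies within [52.95, 532.51].

545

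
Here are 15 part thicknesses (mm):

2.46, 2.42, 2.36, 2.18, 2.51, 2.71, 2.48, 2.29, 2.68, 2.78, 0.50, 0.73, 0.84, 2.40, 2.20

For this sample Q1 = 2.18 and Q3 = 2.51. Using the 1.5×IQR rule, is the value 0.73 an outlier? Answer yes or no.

yes

IQR = Q3 − Q1 = 2.51 − 2.18 = 0.33.
Lower fence = Q1 − 1.5·IQR = 2.18 − 0.495 = 1.685.
Upper fence = Q3 + 1.5·IQR = 2.51 + 0.495 = 3.005.
0.73 lies below the lower fence.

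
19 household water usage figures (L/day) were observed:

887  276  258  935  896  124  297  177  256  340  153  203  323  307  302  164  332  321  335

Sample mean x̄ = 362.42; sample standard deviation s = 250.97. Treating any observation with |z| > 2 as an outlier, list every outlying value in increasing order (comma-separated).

887, 896, 935

Cutoffs at x̄ ± 2s: 362.42 ± 2·250.97 = [-139.52, 864.36].
887: z = 2.09, |z| > 2 → outlier.
896: z = 2.13, |z| > 2 → outlier.
935: z = 2.28, |z| > 2 → outlier.
Every other value lies within [-139.52, 864.36].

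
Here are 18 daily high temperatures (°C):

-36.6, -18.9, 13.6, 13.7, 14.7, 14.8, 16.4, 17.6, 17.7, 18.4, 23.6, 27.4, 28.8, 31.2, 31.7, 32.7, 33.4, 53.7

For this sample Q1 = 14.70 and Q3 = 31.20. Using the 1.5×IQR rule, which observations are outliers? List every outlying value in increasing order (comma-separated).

-36.6, -18.9

IQR = Q3 − Q1 = 31.20 − 14.70 = 16.50.
Lower fence = Q1 − 1.5·IQR = 14.70 − 24.75 = -10.05.
Upper fence = Q3 + 1.5·IQR = 31.20 + 24.75 = 55.95.
-36.6 < -10.05 → outlier.
-18.9 < -10.05 → outlier.
All remaining values lie within [-10.05, 55.95].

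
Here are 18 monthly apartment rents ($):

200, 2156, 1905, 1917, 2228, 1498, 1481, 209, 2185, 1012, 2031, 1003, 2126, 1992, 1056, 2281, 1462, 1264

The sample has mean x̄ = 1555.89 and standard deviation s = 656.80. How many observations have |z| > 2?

Cutoffs: x̄ ± 2s = [242.29, 2869.49].
Outside the cutoffs: 200, 209.

2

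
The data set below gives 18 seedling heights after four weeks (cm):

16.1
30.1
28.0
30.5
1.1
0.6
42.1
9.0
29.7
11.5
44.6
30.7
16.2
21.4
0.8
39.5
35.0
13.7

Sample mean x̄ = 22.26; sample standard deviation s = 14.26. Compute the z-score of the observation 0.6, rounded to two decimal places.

z = (0.6 − 22.26) / 14.26 = -1.52.

-1.52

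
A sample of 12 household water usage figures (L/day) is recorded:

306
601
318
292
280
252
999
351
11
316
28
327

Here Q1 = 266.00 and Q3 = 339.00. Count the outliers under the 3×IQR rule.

4

IQR = 73.00; fences at 266.00 − 219.00 = 47.00 and 339.00 + 219.00 = 558.00.
Outside the cutoffs: 11, 28, 601, 999.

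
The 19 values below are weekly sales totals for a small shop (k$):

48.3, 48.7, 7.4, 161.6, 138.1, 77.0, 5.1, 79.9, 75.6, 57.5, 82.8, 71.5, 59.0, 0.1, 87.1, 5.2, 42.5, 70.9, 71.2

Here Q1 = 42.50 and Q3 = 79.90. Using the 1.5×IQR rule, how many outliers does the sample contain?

IQR = 37.40; fences at 42.50 − 56.10 = -13.60 and 79.90 + 56.10 = 136.00.
Outside the cutoffs: 138.1, 161.6.

2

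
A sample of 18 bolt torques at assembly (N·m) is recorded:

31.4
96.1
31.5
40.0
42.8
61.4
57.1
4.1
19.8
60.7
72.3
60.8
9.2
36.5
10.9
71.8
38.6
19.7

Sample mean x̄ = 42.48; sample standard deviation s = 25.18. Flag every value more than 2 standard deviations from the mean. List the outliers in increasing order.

Cutoffs at x̄ ± 2s: 42.48 ± 2·25.18 = [-7.88, 92.84].
96.1: z = 2.13, |z| > 2 → outlier.
Every other value lies within [-7.88, 92.84].

96.1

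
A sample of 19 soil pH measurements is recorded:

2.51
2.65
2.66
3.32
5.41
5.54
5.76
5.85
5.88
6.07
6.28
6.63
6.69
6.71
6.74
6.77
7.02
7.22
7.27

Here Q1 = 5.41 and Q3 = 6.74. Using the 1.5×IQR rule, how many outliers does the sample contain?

4

IQR = 1.33; fences at 5.41 − 1.995 = 3.415 and 6.74 + 1.995 = 8.735.
Outside the cutoffs: 2.51, 2.65, 2.66, 3.32.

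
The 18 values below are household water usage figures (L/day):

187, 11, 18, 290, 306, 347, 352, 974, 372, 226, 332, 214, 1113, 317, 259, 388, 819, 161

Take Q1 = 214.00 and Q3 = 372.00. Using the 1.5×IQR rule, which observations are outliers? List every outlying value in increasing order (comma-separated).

IQR = Q3 − Q1 = 372.00 − 214.00 = 158.00.
Lower fence = Q1 − 1.5·IQR = 214.00 − 237.00 = -23.00.
Upper fence = Q3 + 1.5·IQR = 372.00 + 237.00 = 609.00.
819 > 609.00 → outlier.
974 > 609.00 → outlier.
1113 > 609.00 → outlier.
All remaining values lie within [-23.00, 609.00].

819, 974, 1113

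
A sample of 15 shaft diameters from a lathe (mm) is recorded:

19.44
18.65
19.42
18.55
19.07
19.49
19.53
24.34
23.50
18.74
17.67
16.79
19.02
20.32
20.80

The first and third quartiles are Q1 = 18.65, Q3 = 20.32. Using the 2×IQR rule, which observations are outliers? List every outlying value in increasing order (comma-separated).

IQR = Q3 − Q1 = 20.32 − 18.65 = 1.67.
Lower fence = Q1 − 2·IQR = 18.65 − 3.34 = 15.31.
Upper fence = Q3 + 2·IQR = 20.32 + 3.34 = 23.66.
24.34 > 23.66 → outlier.
All remaining values lie within [15.31, 23.66].

24.34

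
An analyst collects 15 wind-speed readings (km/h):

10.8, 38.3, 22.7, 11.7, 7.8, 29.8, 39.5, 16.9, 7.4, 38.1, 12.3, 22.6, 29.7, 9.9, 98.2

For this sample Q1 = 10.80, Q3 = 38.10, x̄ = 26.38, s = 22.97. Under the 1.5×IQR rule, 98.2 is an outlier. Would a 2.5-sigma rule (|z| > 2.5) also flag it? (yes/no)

yes

z = (98.2 − 26.38) / 22.97 = 3.13.
|z| = 3.13 > 2.5.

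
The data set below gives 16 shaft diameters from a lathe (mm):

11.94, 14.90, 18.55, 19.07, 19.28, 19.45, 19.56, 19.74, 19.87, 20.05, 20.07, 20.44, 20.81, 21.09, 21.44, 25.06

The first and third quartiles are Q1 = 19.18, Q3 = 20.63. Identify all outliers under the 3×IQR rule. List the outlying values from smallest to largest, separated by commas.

11.94, 25.06

IQR = Q3 − Q1 = 20.63 − 19.18 = 1.45.
Lower fence = Q1 − 3·IQR = 19.18 − 4.35 = 14.83.
Upper fence = Q3 + 3·IQR = 20.63 + 4.35 = 24.98.
11.94 < 14.83 → outlier.
25.06 > 24.98 → outlier.
All remaining values lie within [14.83, 24.98].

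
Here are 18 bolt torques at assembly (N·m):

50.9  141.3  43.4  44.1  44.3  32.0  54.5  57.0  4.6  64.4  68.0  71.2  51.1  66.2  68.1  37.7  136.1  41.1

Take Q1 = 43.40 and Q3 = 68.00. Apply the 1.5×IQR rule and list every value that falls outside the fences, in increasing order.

IQR = Q3 − Q1 = 68.00 − 43.40 = 24.60.
Lower fence = Q1 − 1.5·IQR = 43.40 − 36.90 = 6.50.
Upper fence = Q3 + 1.5·IQR = 68.00 + 36.90 = 104.90.
4.6 < 6.50 → outlier.
136.1 > 104.90 → outlier.
141.3 > 104.90 → outlier.
All remaining values lie within [6.50, 104.90].

4.6, 136.1, 141.3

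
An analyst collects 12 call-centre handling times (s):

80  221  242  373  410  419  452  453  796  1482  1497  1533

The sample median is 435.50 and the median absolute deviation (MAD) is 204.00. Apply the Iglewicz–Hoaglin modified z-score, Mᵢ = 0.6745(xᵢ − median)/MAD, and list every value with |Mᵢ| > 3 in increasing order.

1482, 1497, 1533

|Mᵢ| > 3 ⇔ |xᵢ − 435.50| > 3·204.00/0.6745 = 907.34.
So outliers lie outside [-471.84, 1342.84].
1482: M = 3.46 → outlier.
1497: M = 3.51 → outlier.
1533: M = 3.63 → outlier.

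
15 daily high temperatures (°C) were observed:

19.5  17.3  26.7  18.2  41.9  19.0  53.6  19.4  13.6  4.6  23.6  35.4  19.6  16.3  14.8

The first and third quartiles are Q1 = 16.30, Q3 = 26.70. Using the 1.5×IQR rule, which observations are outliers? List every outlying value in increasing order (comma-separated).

IQR = Q3 − Q1 = 26.70 − 16.30 = 10.40.
Lower fence = Q1 − 1.5·IQR = 16.30 − 15.60 = 0.70.
Upper fence = Q3 + 1.5·IQR = 26.70 + 15.60 = 42.30.
53.6 > 42.30 → outlier.
All remaining values lie within [0.70, 42.30].

53.6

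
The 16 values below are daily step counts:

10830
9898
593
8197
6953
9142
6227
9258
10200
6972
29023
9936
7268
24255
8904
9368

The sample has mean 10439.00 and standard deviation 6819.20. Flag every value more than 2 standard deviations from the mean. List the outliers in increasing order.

24255, 29023

Cutoffs at x̄ ± 2s: 10439.00 ± 2·6819.20 = [-3199.40, 24077.40].
24255: z = 2.03, |z| > 2 → outlier.
29023: z = 2.73, |z| > 2 → outlier.
Every other value lies within [-3199.40, 24077.40].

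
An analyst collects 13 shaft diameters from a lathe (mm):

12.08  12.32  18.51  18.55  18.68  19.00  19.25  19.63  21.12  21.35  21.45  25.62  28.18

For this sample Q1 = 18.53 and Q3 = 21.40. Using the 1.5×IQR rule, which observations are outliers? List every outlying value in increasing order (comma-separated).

IQR = Q3 − Q1 = 21.40 − 18.53 = 2.87.
Lower fence = Q1 − 1.5·IQR = 18.53 − 4.305 = 14.225.
Upper fence = Q3 + 1.5·IQR = 21.40 + 4.305 = 25.705.
12.08 < 14.225 → outlier.
12.32 < 14.225 → outlier.
28.18 > 25.705 → outlier.
All remaining values lie within [14.225, 25.705].

12.08, 12.32, 28.18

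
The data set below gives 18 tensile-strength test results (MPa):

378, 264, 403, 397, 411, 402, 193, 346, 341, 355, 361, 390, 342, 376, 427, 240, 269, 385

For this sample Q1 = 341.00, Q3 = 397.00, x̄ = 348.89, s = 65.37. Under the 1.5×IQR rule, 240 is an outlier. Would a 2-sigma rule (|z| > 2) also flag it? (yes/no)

no

z = (240 − 348.89) / 65.37 = -1.67.
|z| = 1.67 ≤ 2.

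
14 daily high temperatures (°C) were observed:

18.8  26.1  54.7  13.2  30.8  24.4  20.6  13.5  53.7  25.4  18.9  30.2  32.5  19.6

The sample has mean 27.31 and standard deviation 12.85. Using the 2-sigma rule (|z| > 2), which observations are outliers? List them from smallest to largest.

53.7, 54.7

Cutoffs at x̄ ± 2s: 27.31 ± 2·12.85 = [1.61, 53.01].
53.7: z = 2.05, |z| > 2 → outlier.
54.7: z = 2.13, |z| > 2 → outlier.
Every other value lies within [1.61, 53.01].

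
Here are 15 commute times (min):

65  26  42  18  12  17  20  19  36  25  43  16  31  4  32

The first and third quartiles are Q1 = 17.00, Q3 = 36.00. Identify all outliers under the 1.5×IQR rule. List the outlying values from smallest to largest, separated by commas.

IQR = Q3 − Q1 = 36.00 − 17.00 = 19.00.
Lower fence = Q1 − 1.5·IQR = 17.00 − 28.50 = -11.50.
Upper fence = Q3 + 1.5·IQR = 36.00 + 28.50 = 64.50.
65 > 64.50 → outlier.
All remaining values lie within [-11.50, 64.50].

65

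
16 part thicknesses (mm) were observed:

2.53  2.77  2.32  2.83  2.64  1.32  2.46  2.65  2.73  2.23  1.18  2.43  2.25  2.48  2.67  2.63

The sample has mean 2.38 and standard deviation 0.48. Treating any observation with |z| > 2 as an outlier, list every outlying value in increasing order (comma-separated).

1.18, 1.32

Cutoffs at x̄ ± 2s: 2.38 ± 2·0.48 = [1.42, 3.34].
1.18: z = -2.50, |z| > 2 → outlier.
1.32: z = -2.21, |z| > 2 → outlier.
Every other value lies within [1.42, 3.34].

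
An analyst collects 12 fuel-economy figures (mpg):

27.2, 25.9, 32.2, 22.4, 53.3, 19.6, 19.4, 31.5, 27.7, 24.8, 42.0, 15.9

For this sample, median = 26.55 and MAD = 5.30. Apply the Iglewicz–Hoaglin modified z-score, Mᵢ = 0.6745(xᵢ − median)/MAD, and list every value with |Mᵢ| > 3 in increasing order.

|Mᵢ| > 3 ⇔ |xᵢ − 26.55| > 3·5.30/0.6745 = 23.57.
So outliers lie outside [2.98, 50.12].
53.3: M = 3.40 → outlier.

53.3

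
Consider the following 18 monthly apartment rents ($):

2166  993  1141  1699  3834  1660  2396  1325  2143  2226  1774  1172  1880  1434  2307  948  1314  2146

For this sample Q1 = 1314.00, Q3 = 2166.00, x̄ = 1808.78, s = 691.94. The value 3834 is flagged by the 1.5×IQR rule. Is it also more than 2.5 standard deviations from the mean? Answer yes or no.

yes

z = (3834 − 1808.78) / 691.94 = 2.93.
|z| = 2.93 > 2.5.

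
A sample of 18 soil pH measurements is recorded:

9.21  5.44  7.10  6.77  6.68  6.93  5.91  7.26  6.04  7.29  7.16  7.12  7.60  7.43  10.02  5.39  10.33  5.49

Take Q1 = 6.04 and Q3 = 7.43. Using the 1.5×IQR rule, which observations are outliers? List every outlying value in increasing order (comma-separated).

IQR = Q3 − Q1 = 7.43 − 6.04 = 1.39.
Lower fence = Q1 − 1.5·IQR = 6.04 − 2.085 = 3.955.
Upper fence = Q3 + 1.5·IQR = 7.43 + 2.085 = 9.515.
10.02 > 9.515 → outlier.
10.33 > 9.515 → outlier.
All remaining values lie within [3.955, 9.515].

10.02, 10.33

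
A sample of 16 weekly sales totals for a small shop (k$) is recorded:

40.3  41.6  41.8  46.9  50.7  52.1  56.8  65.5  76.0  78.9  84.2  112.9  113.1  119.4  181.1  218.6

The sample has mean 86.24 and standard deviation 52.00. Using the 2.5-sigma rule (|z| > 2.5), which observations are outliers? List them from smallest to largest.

218.6

Cutoffs at x̄ ± 2.5s: 86.24 ± 2.5·52.00 = [-43.76, 216.24].
218.6: z = 2.55, |z| > 2.5 → outlier.
Every other value lies within [-43.76, 216.24].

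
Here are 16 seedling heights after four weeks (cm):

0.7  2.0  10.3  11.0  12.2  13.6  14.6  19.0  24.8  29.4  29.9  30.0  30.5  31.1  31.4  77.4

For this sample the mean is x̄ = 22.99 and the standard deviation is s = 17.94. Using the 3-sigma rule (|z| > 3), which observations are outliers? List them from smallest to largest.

Cutoffs at x̄ ± 3s: 22.99 ± 3·17.94 = [-30.83, 76.81].
77.4: z = 3.03, |z| > 3 → outlier.
Every other value lies within [-30.83, 76.81].

77.4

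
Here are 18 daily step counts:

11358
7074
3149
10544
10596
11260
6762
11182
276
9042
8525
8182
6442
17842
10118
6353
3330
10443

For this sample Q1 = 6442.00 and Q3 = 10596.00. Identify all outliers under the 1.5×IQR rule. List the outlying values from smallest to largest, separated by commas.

IQR = Q3 − Q1 = 10596.00 − 6442.00 = 4154.00.
Lower fence = Q1 − 1.5·IQR = 6442.00 − 6231.00 = 211.00.
Upper fence = Q3 + 1.5·IQR = 10596.00 + 6231.00 = 16827.00.
17842 > 16827.00 → outlier.
All remaining values lie within [211.00, 16827.00].

17842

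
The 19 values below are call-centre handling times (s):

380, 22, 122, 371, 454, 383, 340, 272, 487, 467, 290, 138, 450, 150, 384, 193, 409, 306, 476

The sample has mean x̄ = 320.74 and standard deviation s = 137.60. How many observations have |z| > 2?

Cutoffs: x̄ ± 2s = [45.54, 595.94].
Outside the cutoffs: 22.

1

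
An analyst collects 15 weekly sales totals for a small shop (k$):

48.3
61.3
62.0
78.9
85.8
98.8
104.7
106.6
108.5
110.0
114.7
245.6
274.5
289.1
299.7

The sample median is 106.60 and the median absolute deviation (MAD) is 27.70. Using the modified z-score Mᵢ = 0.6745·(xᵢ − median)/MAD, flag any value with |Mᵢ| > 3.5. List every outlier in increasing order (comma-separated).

274.5, 289.1, 299.7

|Mᵢ| > 3.5 ⇔ |xᵢ − 106.60| > 3.5·27.70/0.6745 = 143.74.
So outliers lie outside [-37.14, 250.34].
274.5: M = 4.09 → outlier.
289.1: M = 4.44 → outlier.
299.7: M = 4.70 → outlier.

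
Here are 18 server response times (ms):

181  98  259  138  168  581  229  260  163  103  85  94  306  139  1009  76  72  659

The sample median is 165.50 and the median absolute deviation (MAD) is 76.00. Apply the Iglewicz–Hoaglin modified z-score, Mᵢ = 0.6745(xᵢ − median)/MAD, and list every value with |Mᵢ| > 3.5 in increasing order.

581, 659, 1009

|Mᵢ| > 3.5 ⇔ |xᵢ − 165.50| > 3.5·76.00/0.6745 = 394.37.
So outliers lie outside [-228.87, 559.87].
581: M = 3.69 → outlier.
659: M = 4.38 → outlier.
1009: M = 7.49 → outlier.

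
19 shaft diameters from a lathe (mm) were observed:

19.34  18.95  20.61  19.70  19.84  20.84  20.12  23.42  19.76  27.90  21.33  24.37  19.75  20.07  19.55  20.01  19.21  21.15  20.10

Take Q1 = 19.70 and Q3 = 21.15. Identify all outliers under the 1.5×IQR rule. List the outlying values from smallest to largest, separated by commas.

IQR = Q3 − Q1 = 21.15 − 19.70 = 1.45.
Lower fence = Q1 − 1.5·IQR = 19.70 − 2.175 = 17.525.
Upper fence = Q3 + 1.5·IQR = 21.15 + 2.175 = 23.325.
23.42 > 23.325 → outlier.
24.37 > 23.325 → outlier.
27.90 > 23.325 → outlier.
All remaining values lie within [17.525, 23.325].

23.42, 24.37, 27.90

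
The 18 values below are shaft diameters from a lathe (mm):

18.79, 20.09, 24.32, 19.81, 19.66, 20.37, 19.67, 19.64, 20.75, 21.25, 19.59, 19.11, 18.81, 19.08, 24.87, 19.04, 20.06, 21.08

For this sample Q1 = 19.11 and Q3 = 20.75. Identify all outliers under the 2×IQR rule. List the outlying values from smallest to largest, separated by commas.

24.32, 24.87

IQR = Q3 − Q1 = 20.75 − 19.11 = 1.64.
Lower fence = Q1 − 2·IQR = 19.11 − 3.28 = 15.83.
Upper fence = Q3 + 2·IQR = 20.75 + 3.28 = 24.03.
24.32 > 24.03 → outlier.
24.87 > 24.03 → outlier.
All remaining values lie within [15.83, 24.03].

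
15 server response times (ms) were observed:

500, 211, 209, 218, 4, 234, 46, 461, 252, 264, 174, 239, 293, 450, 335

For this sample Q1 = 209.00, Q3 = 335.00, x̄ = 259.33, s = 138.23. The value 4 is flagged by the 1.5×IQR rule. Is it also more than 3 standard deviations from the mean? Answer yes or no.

z = (4 − 259.33) / 138.23 = -1.85.
|z| = 1.85 ≤ 3.

no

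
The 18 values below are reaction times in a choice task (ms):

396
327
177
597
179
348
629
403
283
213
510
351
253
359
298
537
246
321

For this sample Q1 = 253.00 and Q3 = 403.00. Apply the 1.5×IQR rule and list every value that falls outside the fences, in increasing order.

IQR = Q3 − Q1 = 403.00 − 253.00 = 150.00.
Lower fence = Q1 − 1.5·IQR = 253.00 − 225.00 = 28.00.
Upper fence = Q3 + 1.5·IQR = 403.00 + 225.00 = 628.00.
629 > 628.00 → outlier.
All remaining values lie within [28.00, 628.00].

629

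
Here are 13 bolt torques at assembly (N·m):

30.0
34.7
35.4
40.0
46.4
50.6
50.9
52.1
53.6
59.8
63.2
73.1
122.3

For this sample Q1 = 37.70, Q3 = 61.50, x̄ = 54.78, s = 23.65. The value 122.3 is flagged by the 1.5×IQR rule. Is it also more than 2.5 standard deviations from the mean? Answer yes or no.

z = (122.3 − 54.78) / 23.65 = 2.85.
|z| = 2.85 > 2.5.

yes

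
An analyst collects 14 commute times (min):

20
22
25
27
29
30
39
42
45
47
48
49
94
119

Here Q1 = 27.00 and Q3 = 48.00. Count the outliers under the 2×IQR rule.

2

IQR = 21.00; fences at 27.00 − 42.00 = -15.00 and 48.00 + 42.00 = 90.00.
Outside the cutoffs: 94, 119.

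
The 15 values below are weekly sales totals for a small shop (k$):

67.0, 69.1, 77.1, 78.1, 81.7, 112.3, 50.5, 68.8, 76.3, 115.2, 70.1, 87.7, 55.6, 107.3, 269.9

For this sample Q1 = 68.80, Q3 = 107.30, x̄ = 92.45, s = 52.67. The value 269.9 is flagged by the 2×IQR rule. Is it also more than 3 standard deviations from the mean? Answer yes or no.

z = (269.9 − 92.45) / 52.67 = 3.37.
|z| = 3.37 > 3.

yes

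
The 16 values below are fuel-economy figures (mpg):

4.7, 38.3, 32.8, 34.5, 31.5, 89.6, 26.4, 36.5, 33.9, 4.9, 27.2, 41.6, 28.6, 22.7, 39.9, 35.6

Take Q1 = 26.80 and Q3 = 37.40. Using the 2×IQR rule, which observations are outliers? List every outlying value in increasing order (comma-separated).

4.7, 4.9, 89.6

IQR = Q3 − Q1 = 37.40 − 26.80 = 10.60.
Lower fence = Q1 − 2·IQR = 26.80 − 21.20 = 5.60.
Upper fence = Q3 + 2·IQR = 37.40 + 21.20 = 58.60.
4.7 < 5.60 → outlier.
4.9 < 5.60 → outlier.
89.6 > 58.60 → outlier.
All remaining values lie within [5.60, 58.60].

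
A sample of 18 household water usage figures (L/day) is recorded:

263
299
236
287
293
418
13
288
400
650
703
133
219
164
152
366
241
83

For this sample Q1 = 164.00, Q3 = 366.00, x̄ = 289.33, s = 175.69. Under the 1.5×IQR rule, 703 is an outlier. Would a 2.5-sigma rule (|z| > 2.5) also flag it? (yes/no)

no

z = (703 − 289.33) / 175.69 = 2.35.
|z| = 2.35 ≤ 2.5.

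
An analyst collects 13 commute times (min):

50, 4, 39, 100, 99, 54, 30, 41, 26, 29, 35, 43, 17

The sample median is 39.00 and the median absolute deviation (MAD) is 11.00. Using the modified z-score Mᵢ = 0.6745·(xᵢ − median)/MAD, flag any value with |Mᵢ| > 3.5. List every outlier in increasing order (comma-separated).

|Mᵢ| > 3.5 ⇔ |xᵢ − 39.00| > 3.5·11.00/0.6745 = 57.08.
So outliers lie outside [-18.08, 96.08].
99: M = 3.68 → outlier.
100: M = 3.74 → outlier.

99, 100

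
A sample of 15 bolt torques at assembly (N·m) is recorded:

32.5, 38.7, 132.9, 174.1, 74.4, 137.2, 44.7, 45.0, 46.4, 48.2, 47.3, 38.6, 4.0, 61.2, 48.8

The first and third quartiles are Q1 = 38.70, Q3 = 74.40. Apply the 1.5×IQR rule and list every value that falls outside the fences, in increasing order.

IQR = Q3 − Q1 = 74.40 − 38.70 = 35.70.
Lower fence = Q1 − 1.5·IQR = 38.70 − 53.55 = -14.85.
Upper fence = Q3 + 1.5·IQR = 74.40 + 53.55 = 127.95.
132.9 > 127.95 → outlier.
137.2 > 127.95 → outlier.
174.1 > 127.95 → outlier.
All remaining values lie within [-14.85, 127.95].

132.9, 137.2, 174.1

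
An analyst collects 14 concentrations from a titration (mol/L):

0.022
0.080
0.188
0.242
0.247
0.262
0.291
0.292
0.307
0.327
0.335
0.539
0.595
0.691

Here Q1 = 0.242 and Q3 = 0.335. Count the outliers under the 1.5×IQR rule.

5

IQR = 0.093; fences at 0.242 − 0.1395 = 0.1025 and 0.335 + 0.1395 = 0.4745.
Outside the cutoffs: 0.022, 0.080, 0.539, 0.595, 0.691.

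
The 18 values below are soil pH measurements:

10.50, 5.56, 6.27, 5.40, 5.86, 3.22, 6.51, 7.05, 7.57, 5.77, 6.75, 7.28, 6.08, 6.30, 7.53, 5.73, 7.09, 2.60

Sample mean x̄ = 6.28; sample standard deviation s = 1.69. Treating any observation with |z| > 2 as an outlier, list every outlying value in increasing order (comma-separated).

Cutoffs at x̄ ± 2s: 6.28 ± 2·1.69 = [2.90, 9.66].
2.60: z = -2.18, |z| > 2 → outlier.
10.50: z = 2.50, |z| > 2 → outlier.
Every other value lies within [2.90, 9.66].

2.60, 10.50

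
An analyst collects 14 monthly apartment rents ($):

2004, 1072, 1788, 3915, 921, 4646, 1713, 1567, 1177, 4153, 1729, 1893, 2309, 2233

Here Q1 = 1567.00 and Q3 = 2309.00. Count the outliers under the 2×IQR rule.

IQR = 742.00; fences at 1567.00 − 1484.00 = 83.00 and 2309.00 + 1484.00 = 3793.00.
Outside the cutoffs: 3915, 4153, 4646.

3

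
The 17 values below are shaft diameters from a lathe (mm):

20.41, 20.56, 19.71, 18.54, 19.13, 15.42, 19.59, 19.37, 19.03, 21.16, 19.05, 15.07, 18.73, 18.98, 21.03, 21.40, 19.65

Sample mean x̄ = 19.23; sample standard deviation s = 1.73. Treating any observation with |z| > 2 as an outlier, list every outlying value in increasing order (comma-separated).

Cutoffs at x̄ ± 2s: 19.23 ± 2·1.73 = [15.77, 22.69].
15.07: z = -2.40, |z| > 2 → outlier.
15.42: z = -2.20, |z| > 2 → outlier.
Every other value lies within [15.77, 22.69].

15.07, 15.42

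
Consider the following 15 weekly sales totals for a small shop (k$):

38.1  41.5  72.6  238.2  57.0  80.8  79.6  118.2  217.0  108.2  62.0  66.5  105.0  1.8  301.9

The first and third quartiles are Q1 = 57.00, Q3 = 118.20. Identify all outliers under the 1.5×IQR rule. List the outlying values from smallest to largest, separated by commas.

IQR = Q3 − Q1 = 118.20 − 57.00 = 61.20.
Lower fence = Q1 − 1.5·IQR = 57.00 − 91.80 = -34.80.
Upper fence = Q3 + 1.5·IQR = 118.20 + 91.80 = 210.00.
217.0 > 210.00 → outlier.
238.2 > 210.00 → outlier.
301.9 > 210.00 → outlier.
All remaining values lie within [-34.80, 210.00].

217.0, 238.2, 301.9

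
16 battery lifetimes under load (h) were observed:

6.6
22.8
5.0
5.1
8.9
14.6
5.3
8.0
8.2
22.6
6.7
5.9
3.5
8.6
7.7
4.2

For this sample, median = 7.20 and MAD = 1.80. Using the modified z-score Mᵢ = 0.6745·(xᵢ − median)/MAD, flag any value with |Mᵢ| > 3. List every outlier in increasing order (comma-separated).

22.6, 22.8

|Mᵢ| > 3 ⇔ |xᵢ − 7.20| > 3·1.80/0.6745 = 8.01.
So outliers lie outside [-0.81, 15.21].
22.6: M = 5.77 → outlier.
22.8: M = 5.85 → outlier.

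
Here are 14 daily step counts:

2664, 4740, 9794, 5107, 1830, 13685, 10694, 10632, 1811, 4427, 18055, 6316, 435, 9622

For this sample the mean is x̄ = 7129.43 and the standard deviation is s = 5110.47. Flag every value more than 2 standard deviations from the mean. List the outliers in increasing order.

Cutoffs at x̄ ± 2s: 7129.43 ± 2·5110.47 = [-3091.51, 17350.37].
18055: z = 2.14, |z| > 2 → outlier.
Every other value lies within [-3091.51, 17350.37].

18055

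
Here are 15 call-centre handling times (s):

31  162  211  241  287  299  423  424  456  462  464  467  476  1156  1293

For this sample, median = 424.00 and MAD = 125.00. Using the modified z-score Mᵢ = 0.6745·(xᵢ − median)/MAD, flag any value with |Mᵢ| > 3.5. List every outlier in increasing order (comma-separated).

|Mᵢ| > 3.5 ⇔ |xᵢ − 424.00| > 3.5·125.00/0.6745 = 648.63.
So outliers lie outside [-224.63, 1072.63].
1156: M = 3.95 → outlier.
1293: M = 4.69 → outlier.

1156, 1293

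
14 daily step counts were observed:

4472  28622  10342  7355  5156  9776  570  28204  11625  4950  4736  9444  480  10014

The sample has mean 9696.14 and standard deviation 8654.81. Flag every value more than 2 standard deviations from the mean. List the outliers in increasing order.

Cutoffs at x̄ ± 2s: 9696.14 ± 2·8654.81 = [-7613.48, 27005.76].
28204: z = 2.14, |z| > 2 → outlier.
28622: z = 2.19, |z| > 2 → outlier.
Every other value lies within [-7613.48, 27005.76].

28204, 28622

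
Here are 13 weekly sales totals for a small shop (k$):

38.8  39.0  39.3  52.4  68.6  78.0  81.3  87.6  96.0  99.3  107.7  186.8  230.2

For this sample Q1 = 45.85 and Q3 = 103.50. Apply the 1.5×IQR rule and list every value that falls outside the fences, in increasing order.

230.2

IQR = Q3 − Q1 = 103.50 − 45.85 = 57.65.
Lower fence = Q1 − 1.5·IQR = 45.85 − 86.475 = -40.625.
Upper fence = Q3 + 1.5·IQR = 103.50 + 86.475 = 189.975.
230.2 > 189.975 → outlier.
All remaining values lie within [-40.625, 189.975].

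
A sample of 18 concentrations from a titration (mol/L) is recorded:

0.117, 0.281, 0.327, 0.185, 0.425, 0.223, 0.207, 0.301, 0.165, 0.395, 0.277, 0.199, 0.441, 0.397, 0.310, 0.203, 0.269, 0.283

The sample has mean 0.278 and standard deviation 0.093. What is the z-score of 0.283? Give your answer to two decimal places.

0.05

z = (0.283 − 0.278) / 0.093 = 0.05.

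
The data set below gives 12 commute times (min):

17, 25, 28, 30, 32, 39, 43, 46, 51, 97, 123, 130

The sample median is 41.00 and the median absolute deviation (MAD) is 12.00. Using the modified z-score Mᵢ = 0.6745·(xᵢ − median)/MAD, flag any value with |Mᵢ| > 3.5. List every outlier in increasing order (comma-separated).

|Mᵢ| > 3.5 ⇔ |xᵢ − 41.00| > 3.5·12.00/0.6745 = 62.27.
So outliers lie outside [-21.27, 103.27].
123: M = 4.61 → outlier.
130: M = 5.00 → outlier.

123, 130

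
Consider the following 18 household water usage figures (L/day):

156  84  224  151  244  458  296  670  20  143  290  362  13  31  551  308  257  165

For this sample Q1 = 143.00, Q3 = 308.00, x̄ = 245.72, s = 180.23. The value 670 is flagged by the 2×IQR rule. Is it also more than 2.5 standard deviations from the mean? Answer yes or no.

z = (670 − 245.72) / 180.23 = 2.35.
|z| = 2.35 ≤ 2.5.

no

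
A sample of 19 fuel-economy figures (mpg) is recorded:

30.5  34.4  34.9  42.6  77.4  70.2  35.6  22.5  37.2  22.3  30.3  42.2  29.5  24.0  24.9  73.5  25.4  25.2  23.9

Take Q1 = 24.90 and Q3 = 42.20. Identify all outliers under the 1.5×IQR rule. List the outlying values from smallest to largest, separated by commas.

IQR = Q3 − Q1 = 42.20 − 24.90 = 17.30.
Lower fence = Q1 − 1.5·IQR = 24.90 − 25.95 = -1.05.
Upper fence = Q3 + 1.5·IQR = 42.20 + 25.95 = 68.15.
70.2 > 68.15 → outlier.
73.5 > 68.15 → outlier.
77.4 > 68.15 → outlier.
All remaining values lie within [-1.05, 68.15].

70.2, 73.5, 77.4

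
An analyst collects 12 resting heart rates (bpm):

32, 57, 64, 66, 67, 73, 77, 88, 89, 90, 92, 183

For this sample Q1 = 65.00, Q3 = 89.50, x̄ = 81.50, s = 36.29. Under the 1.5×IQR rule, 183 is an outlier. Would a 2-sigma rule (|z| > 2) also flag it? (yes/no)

z = (183 − 81.50) / 36.29 = 2.80.
|z| = 2.80 > 2.

yes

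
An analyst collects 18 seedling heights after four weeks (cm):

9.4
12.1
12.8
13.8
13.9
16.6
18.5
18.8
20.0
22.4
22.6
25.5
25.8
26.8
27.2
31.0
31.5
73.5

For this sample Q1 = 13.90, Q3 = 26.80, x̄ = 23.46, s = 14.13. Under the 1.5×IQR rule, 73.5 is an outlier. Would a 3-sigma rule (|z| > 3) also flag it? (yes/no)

z = (73.5 − 23.46) / 14.13 = 3.54.
|z| = 3.54 > 3.

yes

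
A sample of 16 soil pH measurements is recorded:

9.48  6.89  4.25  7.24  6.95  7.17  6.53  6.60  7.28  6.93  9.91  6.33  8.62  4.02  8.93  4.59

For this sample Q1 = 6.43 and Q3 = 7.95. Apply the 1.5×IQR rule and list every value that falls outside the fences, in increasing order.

IQR = Q3 − Q1 = 7.95 − 6.43 = 1.52.
Lower fence = Q1 − 1.5·IQR = 6.43 − 2.28 = 4.15.
Upper fence = Q3 + 1.5·IQR = 7.95 + 2.28 = 10.23.
4.02 < 4.15 → outlier.
All remaining values lie within [4.15, 10.23].

4.02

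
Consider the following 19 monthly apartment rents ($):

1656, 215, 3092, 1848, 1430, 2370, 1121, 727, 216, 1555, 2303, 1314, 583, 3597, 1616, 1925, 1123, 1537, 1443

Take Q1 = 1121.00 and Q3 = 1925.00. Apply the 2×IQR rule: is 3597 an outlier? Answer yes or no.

IQR = Q3 − Q1 = 1925.00 − 1121.00 = 804.00.
Lower fence = Q1 − 2·IQR = 1121.00 − 1608.00 = -487.00.
Upper fence = Q3 + 2·IQR = 1925.00 + 1608.00 = 3533.00.
3597 lies above the upper fence.

yes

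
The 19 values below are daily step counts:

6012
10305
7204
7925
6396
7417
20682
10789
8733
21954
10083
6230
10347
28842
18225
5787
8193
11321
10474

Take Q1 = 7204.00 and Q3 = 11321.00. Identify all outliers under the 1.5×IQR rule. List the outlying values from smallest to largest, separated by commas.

IQR = Q3 − Q1 = 11321.00 − 7204.00 = 4117.00.
Lower fence = Q1 − 1.5·IQR = 7204.00 − 6175.50 = 1028.50.
Upper fence = Q3 + 1.5·IQR = 11321.00 + 6175.50 = 17496.50.
18225 > 17496.50 → outlier.
20682 > 17496.50 → outlier.
21954 > 17496.50 → outlier.
28842 > 17496.50 → outlier.
All remaining values lie within [1028.50, 17496.50].

18225, 20682, 21954, 28842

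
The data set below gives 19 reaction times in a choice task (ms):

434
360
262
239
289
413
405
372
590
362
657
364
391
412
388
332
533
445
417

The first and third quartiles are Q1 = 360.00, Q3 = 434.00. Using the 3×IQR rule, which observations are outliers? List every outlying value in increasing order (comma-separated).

IQR = Q3 − Q1 = 434.00 − 360.00 = 74.00.
Lower fence = Q1 − 3·IQR = 360.00 − 222.00 = 138.00.
Upper fence = Q3 + 3·IQR = 434.00 + 222.00 = 656.00.
657 > 656.00 → outlier.
All remaining values lie within [138.00, 656.00].

657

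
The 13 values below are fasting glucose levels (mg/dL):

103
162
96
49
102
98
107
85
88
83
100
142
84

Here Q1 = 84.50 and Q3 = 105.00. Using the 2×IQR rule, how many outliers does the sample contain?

IQR = 20.50; fences at 84.50 − 41.00 = 43.50 and 105.00 + 41.00 = 146.00.
Outside the cutoffs: 162.

1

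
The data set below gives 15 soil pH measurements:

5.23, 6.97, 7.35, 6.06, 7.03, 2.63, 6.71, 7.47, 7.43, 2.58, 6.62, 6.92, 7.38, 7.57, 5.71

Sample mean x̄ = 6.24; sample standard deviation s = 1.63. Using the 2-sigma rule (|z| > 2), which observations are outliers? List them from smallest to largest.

2.58, 2.63

Cutoffs at x̄ ± 2s: 6.24 ± 2·1.63 = [2.98, 9.50].
2.58: z = -2.25, |z| > 2 → outlier.
2.63: z = -2.21, |z| > 2 → outlier.
Every other value lies within [2.98, 9.50].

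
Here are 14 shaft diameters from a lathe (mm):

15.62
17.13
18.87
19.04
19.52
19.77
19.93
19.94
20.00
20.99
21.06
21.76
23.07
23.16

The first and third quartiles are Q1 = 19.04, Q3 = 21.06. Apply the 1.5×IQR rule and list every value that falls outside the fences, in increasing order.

15.62

IQR = Q3 − Q1 = 21.06 − 19.04 = 2.02.
Lower fence = Q1 − 1.5·IQR = 19.04 − 3.03 = 16.01.
Upper fence = Q3 + 1.5·IQR = 21.06 + 3.03 = 24.09.
15.62 < 16.01 → outlier.
All remaining values lie within [16.01, 24.09].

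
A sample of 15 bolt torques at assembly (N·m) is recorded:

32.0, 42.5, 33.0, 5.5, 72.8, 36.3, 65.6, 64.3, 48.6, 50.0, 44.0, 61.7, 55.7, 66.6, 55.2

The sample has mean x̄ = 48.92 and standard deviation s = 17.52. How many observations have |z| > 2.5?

Cutoffs: x̄ ± 2.5s = [5.12, 92.72].
Every value lies within the cutoffs.

0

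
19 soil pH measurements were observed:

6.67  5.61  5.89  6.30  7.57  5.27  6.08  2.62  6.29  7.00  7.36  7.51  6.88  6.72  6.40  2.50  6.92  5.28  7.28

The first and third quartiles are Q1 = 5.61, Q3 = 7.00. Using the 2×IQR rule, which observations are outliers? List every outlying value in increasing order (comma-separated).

IQR = Q3 − Q1 = 7.00 − 5.61 = 1.39.
Lower fence = Q1 − 2·IQR = 5.61 − 2.78 = 2.83.
Upper fence = Q3 + 2·IQR = 7.00 + 2.78 = 9.78.
2.50 < 2.83 → outlier.
2.62 < 2.83 → outlier.
All remaining values lie within [2.83, 9.78].

2.50, 2.62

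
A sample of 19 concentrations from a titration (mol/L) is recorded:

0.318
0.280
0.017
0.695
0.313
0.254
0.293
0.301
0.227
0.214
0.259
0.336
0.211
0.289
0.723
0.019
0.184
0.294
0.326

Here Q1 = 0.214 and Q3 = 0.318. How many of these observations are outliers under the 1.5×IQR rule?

IQR = 0.104; fences at 0.214 − 0.156 = 0.058 and 0.318 + 0.156 = 0.474.
Outside the cutoffs: 0.017, 0.019, 0.695, 0.723.

4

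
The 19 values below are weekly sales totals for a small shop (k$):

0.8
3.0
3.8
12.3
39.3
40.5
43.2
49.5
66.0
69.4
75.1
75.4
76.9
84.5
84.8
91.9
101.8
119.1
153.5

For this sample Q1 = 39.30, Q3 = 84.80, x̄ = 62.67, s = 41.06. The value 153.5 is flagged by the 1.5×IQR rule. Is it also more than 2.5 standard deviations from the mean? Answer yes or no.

z = (153.5 − 62.67) / 41.06 = 2.21.
|z| = 2.21 ≤ 2.5.

no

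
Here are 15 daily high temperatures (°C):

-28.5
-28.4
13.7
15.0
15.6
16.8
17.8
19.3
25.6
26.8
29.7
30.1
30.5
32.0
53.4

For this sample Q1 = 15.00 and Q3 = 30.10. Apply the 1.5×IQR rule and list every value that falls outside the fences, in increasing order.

-28.5, -28.4, 53.4

IQR = Q3 − Q1 = 30.10 − 15.00 = 15.10.
Lower fence = Q1 − 1.5·IQR = 15.00 − 22.65 = -7.65.
Upper fence = Q3 + 1.5·IQR = 30.10 + 22.65 = 52.75.
-28.5 < -7.65 → outlier.
-28.4 < -7.65 → outlier.
53.4 > 52.75 → outlier.
All remaining values lie within [-7.65, 52.75].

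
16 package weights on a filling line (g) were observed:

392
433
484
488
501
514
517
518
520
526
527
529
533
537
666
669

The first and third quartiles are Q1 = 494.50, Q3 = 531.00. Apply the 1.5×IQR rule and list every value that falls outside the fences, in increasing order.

392, 433, 666, 669

IQR = Q3 − Q1 = 531.00 − 494.50 = 36.50.
Lower fence = Q1 − 1.5·IQR = 494.50 − 54.75 = 439.75.
Upper fence = Q3 + 1.5·IQR = 531.00 + 54.75 = 585.75.
392 < 439.75 → outlier.
433 < 439.75 → outlier.
666 > 585.75 → outlier.
669 > 585.75 → outlier.
All remaining values lie within [439.75, 585.75].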